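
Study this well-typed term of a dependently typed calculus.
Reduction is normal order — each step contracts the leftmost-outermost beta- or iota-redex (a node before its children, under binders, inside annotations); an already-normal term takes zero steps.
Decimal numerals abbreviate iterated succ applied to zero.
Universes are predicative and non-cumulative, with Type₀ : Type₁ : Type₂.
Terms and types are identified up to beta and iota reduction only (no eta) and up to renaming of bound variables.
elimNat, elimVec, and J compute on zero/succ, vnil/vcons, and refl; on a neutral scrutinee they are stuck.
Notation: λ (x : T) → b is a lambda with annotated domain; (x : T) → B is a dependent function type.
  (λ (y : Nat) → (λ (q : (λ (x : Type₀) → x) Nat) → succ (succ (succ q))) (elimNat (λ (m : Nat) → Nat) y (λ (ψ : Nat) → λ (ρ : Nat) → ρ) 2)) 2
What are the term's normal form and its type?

normal form:
  5
type:
  Nat
observation: the term reaches its normal form after 9 normal-order steps.


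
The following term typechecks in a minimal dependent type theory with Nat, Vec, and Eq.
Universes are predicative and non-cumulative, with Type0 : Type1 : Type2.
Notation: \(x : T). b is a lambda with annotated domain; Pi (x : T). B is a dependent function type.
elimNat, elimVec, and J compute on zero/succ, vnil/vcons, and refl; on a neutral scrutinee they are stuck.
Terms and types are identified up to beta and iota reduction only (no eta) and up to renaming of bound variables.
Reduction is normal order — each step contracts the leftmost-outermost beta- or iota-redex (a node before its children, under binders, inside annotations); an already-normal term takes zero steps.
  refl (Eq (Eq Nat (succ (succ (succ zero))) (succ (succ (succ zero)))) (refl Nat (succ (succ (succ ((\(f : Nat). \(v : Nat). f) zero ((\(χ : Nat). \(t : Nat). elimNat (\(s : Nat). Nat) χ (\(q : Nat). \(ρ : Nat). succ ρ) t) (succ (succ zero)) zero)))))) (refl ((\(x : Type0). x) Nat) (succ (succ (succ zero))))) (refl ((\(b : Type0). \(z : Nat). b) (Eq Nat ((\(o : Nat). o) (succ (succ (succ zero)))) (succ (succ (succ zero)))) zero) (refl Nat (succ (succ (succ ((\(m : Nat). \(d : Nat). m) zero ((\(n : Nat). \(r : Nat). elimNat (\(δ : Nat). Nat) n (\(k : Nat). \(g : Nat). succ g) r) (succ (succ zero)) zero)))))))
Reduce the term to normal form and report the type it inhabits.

resulting normal form:
  refl (Eq (Eq Nat (succ (succ (succ zero))) (succ (succ (succ zero)))) (refl Nat (succ (succ (succ zero)))) (refl Nat (succ (succ (succ zero))))) (refl (Eq Nat (succ (succ (succ zero))) (succ (succ (succ zero)))) (refl Nat (succ (succ (succ zero)))))
the term's type:
  Eq (Eq (Eq Nat (succ (succ (succ zero))) (succ (succ (succ zero)))) (refl Nat (succ (succ (succ zero)))) (refl Nat (succ (succ (succ zero))))) (refl (Eq Nat (succ (succ (succ zero))) (succ (succ (succ zero)))) (refl Nat (succ (succ (succ zero))))) (refl (Eq Nat (succ (succ (succ zero))) (succ (succ (succ zero)))) (refl Nat (succ (succ (succ zero)))))


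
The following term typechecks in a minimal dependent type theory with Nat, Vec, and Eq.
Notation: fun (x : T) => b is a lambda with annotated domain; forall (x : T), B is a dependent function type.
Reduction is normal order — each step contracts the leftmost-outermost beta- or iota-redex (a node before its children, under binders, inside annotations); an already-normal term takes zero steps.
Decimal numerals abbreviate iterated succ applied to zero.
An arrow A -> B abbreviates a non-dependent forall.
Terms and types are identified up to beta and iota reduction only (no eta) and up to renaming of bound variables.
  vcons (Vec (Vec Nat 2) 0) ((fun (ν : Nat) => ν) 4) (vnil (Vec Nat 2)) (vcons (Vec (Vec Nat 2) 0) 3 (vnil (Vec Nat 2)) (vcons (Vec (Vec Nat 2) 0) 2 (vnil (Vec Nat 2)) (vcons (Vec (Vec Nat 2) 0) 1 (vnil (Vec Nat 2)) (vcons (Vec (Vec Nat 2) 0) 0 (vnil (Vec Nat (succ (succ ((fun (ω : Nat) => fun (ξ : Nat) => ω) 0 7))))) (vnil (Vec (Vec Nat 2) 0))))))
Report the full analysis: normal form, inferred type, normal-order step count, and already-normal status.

normal form:
  vcons (Vec (Vec Nat 2) 0) 4 (vnil (Vec Nat 2)) (vcons (Vec (Vec Nat 2) 0) 3 (vnil (Vec Nat 2)) (vcons (Vec (Vec Nat 2) 0) 2 (vnil (Vec Nat 2)) (vcons (Vec (Vec Nat 2) 0) 1 (vnil (Vec Nat 2)) (vcons (Vec (Vec Nat 2) 0) 0 (vnil (Vec Nat 2)) (vnil (Vec (Vec Nat 2) 0))))))
the term's type:
  Vec (Vec (Vec Nat 2) 0) 5
reduction steps (normal order): 3
already normal: no
first contracted redex: a beta-redex


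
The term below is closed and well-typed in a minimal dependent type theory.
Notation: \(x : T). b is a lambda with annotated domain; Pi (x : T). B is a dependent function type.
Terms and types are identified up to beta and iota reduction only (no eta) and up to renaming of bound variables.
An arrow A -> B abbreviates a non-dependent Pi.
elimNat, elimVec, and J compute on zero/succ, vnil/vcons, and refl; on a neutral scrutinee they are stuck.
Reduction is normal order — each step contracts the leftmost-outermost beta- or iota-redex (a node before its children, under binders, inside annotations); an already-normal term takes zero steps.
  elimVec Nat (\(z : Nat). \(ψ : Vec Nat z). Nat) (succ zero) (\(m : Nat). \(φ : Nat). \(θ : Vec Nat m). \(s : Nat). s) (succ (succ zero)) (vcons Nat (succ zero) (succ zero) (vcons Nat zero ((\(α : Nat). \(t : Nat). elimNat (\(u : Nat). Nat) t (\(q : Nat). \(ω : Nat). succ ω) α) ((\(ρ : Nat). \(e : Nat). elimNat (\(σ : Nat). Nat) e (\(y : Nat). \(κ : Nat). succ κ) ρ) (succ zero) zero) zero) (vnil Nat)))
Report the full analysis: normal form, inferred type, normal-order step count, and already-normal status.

reduced normal form:
  succ zero
inferred type:
  Nat
normal-order step count: 11
started in normal form: no
first contracted redex: an elimVec iota-redex


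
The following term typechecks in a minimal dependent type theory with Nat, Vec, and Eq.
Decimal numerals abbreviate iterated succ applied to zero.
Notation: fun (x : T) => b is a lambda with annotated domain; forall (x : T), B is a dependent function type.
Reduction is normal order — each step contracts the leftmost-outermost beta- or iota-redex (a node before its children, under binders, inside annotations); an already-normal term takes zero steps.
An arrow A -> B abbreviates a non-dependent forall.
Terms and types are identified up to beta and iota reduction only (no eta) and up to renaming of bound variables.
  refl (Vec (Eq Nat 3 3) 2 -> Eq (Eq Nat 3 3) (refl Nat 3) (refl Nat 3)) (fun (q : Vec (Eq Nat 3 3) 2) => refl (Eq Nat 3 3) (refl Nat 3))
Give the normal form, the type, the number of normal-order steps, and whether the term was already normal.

resulting normal form:
  refl (Vec (Eq Nat 3 3) 2 -> Eq (Eq Nat 3 3) (refl Nat 3) (refl Nat 3)) (fun (q : Vec (Eq Nat 3 3) 2) => refl (Eq Nat 3 3) (refl Nat 3))
type:
  Eq (Vec (Eq Nat 3 3) 2 -> Eq (Eq Nat 3 3) (refl Nat 3) (refl Nat 3)) (fun (q : Vec (Eq Nat 3 3) 2) => refl (Eq Nat 3 3) (refl Nat 3)) (fun (z : Vec (Eq Nat 3 3) 2) => refl (Eq Nat 3 3) (refl Nat 3))
normal-order step count: 0
already normal: yes


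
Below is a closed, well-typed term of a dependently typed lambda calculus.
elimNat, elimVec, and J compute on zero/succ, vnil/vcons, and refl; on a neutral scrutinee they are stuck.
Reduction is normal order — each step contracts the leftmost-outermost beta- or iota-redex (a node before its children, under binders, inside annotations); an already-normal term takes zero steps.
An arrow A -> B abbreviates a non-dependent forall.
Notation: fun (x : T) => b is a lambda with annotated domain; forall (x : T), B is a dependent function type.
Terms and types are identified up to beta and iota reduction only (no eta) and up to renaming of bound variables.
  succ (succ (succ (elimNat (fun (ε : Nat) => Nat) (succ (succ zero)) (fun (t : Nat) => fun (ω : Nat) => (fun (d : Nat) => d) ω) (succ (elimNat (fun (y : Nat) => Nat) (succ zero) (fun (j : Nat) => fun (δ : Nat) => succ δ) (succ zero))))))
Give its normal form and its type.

normal form:
  succ (succ (succ (succ (succ zero))))
type:
  Nat
observation: the leftmost-outermost redex is an elimNat iota-redex, and normalization takes 16 steps.


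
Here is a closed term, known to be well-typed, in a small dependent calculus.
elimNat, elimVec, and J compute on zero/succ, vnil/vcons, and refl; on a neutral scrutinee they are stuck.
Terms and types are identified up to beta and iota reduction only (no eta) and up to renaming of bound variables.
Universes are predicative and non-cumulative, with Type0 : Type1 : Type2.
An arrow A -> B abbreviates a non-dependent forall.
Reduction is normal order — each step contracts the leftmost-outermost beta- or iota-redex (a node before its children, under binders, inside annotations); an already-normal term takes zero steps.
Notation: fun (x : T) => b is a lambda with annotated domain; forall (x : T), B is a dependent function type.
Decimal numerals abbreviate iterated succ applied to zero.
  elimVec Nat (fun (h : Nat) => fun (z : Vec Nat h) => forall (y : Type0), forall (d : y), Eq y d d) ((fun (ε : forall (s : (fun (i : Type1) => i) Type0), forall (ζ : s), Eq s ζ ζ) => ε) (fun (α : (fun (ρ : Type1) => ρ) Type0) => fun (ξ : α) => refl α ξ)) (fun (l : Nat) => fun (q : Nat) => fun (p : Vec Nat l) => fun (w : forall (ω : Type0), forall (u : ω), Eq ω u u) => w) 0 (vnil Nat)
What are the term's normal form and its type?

reduced normal form:
  fun (h : Type0) => fun (z : h) => refl h z
inferred type:
  forall (h : Type0), forall (z : h), Eq h z z
observation: normalization takes exactly 3 steps under the normal-order strategy.


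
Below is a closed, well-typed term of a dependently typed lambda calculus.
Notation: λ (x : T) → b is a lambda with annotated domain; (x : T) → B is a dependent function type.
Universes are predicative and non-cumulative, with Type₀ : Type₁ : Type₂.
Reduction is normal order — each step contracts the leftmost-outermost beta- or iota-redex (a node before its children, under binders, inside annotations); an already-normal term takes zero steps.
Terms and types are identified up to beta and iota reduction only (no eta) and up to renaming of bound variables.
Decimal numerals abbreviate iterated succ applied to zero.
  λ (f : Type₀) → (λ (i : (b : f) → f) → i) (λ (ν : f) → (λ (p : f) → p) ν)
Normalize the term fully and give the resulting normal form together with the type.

normal form:
  λ (f : Type₀) → λ (i : f) → i
inferred type:
  (f : Type₀) → (i : f) → f
observation: contracting a beta-redex first, the term normalizes in 2 steps.


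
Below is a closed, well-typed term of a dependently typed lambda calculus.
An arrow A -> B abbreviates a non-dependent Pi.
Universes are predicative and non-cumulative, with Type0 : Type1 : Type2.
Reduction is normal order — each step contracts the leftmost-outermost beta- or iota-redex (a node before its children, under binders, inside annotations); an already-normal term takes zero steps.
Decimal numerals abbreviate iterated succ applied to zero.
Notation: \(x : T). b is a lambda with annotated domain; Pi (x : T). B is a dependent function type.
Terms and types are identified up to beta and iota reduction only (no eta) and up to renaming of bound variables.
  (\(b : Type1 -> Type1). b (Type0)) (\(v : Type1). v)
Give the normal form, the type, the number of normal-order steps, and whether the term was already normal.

reduced normal form:
  Type0
the term's type:
  Type1
reduction steps (normal order): 2
started in normal form: no
first contracted redex: a beta-redex


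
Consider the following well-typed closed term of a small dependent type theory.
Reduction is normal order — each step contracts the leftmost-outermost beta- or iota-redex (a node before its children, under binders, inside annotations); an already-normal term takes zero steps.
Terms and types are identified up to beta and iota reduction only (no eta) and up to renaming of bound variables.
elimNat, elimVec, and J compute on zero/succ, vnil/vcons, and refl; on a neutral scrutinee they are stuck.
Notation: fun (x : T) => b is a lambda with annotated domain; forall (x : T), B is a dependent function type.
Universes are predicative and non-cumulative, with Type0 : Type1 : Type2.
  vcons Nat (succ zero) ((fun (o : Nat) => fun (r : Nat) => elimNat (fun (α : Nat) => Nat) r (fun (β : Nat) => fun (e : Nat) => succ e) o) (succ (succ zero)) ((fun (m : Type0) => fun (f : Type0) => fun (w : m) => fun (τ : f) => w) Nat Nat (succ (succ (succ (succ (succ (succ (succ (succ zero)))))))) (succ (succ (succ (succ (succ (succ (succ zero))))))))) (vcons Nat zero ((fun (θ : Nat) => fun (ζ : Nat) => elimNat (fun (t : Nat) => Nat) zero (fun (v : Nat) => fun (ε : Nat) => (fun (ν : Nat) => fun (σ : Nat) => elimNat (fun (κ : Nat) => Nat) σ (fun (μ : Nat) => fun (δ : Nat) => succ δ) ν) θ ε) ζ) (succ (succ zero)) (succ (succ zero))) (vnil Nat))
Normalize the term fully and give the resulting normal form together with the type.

resulting normal form:
  vcons Nat (succ zero) (succ (succ (succ (succ (succ (succ (succ (succ (succ (succ zero)))))))))) (vcons Nat zero (succ (succ (succ (succ zero)))) (vnil Nat))
inferred type:
  Vec Nat (succ (succ zero))


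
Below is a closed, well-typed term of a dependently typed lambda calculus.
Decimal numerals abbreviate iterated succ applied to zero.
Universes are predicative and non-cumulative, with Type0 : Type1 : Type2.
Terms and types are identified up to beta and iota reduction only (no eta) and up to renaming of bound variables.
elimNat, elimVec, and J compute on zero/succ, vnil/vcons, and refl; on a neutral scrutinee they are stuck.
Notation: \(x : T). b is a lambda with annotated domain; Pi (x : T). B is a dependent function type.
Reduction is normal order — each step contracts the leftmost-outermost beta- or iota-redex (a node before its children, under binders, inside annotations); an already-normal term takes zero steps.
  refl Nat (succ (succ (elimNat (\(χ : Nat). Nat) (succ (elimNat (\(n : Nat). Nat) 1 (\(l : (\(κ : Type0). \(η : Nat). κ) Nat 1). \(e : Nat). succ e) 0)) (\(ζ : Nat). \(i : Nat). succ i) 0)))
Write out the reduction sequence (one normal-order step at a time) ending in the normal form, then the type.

normal-order reduction sequence:
  refl Nat (succ (succ (elimNat (\(χ : Nat). Nat) (succ (elimNat (\(n : Nat). Nat) 1 (\(l : (\(κ : Type0). \(η : Nat). κ) Nat 1). \(e : Nat). succ e) 0)) (\(ζ : Nat). \(i : Nat). succ i) 0)))
  ~> refl Nat (succ (succ (succ (elimNat (\(χ : Nat). Nat) 1 (\(n : (\(l : Type0). \(κ : Nat). l) Nat 1). \(η : Nat). succ η) 0))))
  ~> refl Nat 4
type:
  Eq Nat 4 4


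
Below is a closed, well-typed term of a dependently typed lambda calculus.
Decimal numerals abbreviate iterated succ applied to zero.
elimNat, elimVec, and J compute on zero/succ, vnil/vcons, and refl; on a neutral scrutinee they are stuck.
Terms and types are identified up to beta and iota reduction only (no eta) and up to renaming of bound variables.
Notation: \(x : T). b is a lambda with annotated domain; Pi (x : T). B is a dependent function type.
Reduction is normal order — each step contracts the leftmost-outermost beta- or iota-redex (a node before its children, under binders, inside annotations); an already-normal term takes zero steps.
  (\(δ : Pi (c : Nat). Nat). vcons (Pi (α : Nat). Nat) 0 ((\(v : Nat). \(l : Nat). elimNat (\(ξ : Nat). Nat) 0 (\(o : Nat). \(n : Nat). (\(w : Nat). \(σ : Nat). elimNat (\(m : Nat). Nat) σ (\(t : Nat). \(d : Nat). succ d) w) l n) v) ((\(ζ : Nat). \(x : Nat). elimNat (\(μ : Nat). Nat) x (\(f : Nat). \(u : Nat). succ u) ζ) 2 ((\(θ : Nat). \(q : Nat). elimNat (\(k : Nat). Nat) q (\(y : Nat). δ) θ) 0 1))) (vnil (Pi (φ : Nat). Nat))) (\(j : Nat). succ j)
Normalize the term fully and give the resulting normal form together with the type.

resulting normal form:
  vcons (Pi (δ : Nat). Nat) 0 (\(c : Nat). elimNat (\(α : Nat). Nat) (elimNat (\(v : Nat). Nat) (elimNat (\(l : Nat). Nat) 0 (\(ξ : Nat). \(o : Nat). succ o) c) (\(n : Nat). \(w : Nat). succ w) c) (\(σ : Nat). \(m : Nat). succ m) c) (vnil (Pi (t : Nat). Nat))
the term's type:
  Vec (Pi (δ : Nat). Nat) 1


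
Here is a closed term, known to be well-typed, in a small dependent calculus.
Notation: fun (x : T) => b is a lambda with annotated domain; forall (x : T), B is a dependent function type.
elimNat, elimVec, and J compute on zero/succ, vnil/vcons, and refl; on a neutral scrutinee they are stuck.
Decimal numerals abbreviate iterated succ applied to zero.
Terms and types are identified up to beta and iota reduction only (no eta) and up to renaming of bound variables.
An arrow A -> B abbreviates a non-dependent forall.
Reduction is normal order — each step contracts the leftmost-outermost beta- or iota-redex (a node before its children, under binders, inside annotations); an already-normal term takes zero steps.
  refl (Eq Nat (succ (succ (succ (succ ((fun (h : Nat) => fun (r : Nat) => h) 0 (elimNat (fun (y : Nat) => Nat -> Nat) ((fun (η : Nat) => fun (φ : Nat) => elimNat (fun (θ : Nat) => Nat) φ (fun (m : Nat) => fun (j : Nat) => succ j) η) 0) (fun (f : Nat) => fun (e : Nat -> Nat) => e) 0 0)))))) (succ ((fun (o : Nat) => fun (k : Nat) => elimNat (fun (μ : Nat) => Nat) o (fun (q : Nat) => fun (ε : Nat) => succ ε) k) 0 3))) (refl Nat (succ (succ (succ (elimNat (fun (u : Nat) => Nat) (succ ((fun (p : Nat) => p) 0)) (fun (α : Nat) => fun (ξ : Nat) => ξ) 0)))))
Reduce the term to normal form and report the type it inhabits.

resulting normal form:
  refl (Eq Nat 4 4) (refl Nat 4)
the term's type:
  Eq (Eq Nat 4 4) (refl Nat 4) (refl Nat 4)
observation: 16 normal-order steps separate the term from its normal form.


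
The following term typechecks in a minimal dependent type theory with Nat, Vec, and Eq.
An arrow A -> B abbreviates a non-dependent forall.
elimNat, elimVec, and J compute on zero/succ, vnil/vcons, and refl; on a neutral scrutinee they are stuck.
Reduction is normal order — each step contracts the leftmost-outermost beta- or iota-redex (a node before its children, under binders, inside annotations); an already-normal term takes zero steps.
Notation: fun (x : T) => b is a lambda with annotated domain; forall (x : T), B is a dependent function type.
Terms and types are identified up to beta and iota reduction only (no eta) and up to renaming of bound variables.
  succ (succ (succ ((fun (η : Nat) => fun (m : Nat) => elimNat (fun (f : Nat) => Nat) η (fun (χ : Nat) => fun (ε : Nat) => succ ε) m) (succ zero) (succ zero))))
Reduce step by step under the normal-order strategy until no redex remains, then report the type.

normal-order reduction sequence:
  succ (succ (succ ((fun (η : Nat) => fun (m : Nat) => elimNat (fun (f : Nat) => Nat) η (fun (χ : Nat) => fun (ε : Nat) => succ ε) m) (succ zero) (succ zero))))
  ~> succ (succ (succ ((fun (η : Nat) => elimNat (fun (m : Nat) => Nat) (succ zero) (fun (f : Nat) => fun (χ : Nat) => succ χ) η) (succ zero))))
  ~> succ (succ (succ (elimNat (fun (η : Nat) => Nat) (succ zero) (fun (m : Nat) => fun (f : Nat) => succ f) (succ zero))))
  ~> succ (succ (succ ((fun (η : Nat) => fun (m : Nat) => succ m) zero (elimNat (fun (f : Nat) => Nat) (succ zero) (fun (χ : Nat) => fun (ε : Nat) => succ ε) zero))))
  ~> succ (succ (succ ((fun (η : Nat) => succ η) (elimNat (fun (m : Nat) => Nat) (succ zero) (fun (f : Nat) => fun (χ : Nat) => succ χ) zero))))
  ~> succ (succ (succ (succ (elimNat (fun (η : Nat) => Nat) (succ zero) (fun (m : Nat) => fun (f : Nat) => succ f) zero))))
  ~> succ (succ (succ (succ (succ zero))))
type:
  Nat


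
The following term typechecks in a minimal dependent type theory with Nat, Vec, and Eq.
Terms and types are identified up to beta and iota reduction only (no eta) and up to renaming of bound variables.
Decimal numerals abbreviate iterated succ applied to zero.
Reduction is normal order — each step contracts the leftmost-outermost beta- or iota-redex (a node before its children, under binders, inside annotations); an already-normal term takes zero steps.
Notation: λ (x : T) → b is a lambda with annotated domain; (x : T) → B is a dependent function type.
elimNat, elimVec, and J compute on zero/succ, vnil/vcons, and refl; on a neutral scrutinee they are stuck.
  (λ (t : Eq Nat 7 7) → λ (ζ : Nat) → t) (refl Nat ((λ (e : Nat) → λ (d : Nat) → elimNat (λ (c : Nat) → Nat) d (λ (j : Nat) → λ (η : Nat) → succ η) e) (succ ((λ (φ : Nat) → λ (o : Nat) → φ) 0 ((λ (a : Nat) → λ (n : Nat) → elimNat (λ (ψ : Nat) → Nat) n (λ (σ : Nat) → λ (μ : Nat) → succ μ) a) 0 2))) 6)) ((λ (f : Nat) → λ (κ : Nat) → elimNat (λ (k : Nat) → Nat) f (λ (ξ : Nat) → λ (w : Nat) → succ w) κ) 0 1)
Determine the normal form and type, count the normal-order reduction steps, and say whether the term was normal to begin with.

resulting normal form:
  refl Nat 7
type:
  Eq Nat 7 7
reduction steps (normal order): 10
already normal: no
first redex: a beta-redex


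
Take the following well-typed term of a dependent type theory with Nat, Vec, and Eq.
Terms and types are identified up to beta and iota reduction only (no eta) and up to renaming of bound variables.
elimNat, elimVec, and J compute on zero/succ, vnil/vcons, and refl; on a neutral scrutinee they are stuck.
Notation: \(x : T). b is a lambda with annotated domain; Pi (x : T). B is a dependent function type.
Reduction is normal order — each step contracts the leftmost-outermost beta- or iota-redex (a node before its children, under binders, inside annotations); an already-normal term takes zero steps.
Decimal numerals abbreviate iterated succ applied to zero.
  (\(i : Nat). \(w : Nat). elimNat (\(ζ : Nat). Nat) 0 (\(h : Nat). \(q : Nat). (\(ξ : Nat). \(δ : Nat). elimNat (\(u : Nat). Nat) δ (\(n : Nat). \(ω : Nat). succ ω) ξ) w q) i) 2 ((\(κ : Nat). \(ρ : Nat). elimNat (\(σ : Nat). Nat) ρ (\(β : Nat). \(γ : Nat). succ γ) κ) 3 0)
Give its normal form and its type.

reduced normal form:
  6
inferred type:
  Nat
observation: the term reaches its normal form after 57 normal-order steps.


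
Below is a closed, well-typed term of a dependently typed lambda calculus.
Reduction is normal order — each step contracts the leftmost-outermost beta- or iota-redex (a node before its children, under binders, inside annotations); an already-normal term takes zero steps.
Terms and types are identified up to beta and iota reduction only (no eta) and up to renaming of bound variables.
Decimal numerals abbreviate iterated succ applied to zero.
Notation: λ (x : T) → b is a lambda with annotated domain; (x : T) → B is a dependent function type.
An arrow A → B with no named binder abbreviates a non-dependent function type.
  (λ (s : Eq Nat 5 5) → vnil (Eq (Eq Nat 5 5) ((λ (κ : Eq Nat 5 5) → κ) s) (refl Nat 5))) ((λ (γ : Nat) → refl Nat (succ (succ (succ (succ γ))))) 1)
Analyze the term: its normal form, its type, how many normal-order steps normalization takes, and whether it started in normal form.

normal form:
  vnil (Eq (Eq Nat 5 5) (refl Nat 5) (refl Nat 5))
the term's type:
  Vec (Eq (Eq Nat 5 5) (refl Nat 5) (refl Nat 5)) 0
reduction steps (normal order): 3
already normal: no
first redex: a beta-redex


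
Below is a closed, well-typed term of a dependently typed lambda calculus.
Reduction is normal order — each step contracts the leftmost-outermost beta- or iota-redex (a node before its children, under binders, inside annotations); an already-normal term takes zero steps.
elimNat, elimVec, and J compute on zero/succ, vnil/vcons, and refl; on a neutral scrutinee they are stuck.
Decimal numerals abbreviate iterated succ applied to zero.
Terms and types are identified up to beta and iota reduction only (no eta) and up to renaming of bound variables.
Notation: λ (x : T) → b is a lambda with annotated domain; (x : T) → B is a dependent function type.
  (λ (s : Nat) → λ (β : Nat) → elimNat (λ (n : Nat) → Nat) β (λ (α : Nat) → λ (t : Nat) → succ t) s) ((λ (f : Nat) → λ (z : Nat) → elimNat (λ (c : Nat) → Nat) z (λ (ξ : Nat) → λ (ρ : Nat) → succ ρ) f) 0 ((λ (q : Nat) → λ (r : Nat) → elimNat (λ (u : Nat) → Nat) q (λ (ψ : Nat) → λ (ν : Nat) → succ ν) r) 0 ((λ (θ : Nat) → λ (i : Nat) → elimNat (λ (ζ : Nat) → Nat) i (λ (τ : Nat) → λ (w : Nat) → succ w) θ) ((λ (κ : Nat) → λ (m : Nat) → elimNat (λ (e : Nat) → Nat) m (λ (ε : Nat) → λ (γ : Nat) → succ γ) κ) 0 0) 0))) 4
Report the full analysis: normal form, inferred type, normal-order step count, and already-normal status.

normal form:
  4
the term's type:
  Nat
reduction steps (normal order): 15
term was already normal: no
first redex: a beta-redex


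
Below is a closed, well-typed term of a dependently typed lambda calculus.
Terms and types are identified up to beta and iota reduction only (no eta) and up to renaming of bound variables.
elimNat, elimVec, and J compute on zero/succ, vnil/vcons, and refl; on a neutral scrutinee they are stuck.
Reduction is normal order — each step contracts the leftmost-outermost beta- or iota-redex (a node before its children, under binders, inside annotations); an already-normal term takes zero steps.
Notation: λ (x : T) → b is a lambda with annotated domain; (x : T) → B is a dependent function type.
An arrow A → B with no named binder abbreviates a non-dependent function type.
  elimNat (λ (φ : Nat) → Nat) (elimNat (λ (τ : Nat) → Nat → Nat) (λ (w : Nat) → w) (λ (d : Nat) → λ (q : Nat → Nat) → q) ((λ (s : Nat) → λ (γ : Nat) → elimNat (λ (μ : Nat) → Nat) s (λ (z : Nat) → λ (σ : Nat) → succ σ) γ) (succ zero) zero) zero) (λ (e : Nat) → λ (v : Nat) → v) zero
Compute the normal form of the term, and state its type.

resulting normal form:
  zero
the term's type:
  Nat
observation: reduction starts at an elimNat iota-redex, and 9 normal-order steps reach the normal form.


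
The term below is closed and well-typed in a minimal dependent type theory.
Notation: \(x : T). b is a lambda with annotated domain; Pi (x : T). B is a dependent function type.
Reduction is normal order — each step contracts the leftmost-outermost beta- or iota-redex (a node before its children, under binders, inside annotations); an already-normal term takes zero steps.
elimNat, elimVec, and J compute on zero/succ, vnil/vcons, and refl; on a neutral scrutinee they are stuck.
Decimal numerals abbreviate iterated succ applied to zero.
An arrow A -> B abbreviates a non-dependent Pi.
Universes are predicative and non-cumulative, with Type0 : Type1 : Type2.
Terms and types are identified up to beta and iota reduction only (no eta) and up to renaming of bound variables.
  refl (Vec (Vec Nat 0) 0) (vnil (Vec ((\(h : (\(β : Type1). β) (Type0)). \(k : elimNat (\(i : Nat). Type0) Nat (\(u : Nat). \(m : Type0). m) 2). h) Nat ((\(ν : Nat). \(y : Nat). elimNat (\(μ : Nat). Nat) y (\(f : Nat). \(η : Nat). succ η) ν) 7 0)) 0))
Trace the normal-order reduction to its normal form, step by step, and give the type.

normal-order reduction sequence:
  refl (Vec (Vec Nat 0) 0) (vnil (Vec ((\(h : (\(β : Type1). β) (Type0)). \(k : elimNat (\(i : Nat). Type0) Nat (\(u : Nat). \(m : Type0). m) 2). h) Nat ((\(ν : Nat). \(y : Nat). elimNat (\(μ : Nat). Nat) y (\(f : Nat). \(η : Nat). succ η) ν) 7 0)) 0))
  ~> refl (Vec (Vec Nat 0) 0) (vnil (Vec ((\(h : elimNat (\(β : Nat). Type0) Nat (\(k : Nat). \(i : Type0). i) 2). Nat) ((\(u : Nat). \(m : Nat). elimNat (\(ν : Nat). Nat) m (\(y : Nat). \(μ : Nat). succ μ) u) 7 0)) 0))
  ~> refl (Vec (Vec Nat 0) 0) (vnil (Vec Nat 0))
type:
  Eq (Vec (Vec Nat 0) 0) (vnil (Vec Nat 0)) (vnil (Vec Nat 0))


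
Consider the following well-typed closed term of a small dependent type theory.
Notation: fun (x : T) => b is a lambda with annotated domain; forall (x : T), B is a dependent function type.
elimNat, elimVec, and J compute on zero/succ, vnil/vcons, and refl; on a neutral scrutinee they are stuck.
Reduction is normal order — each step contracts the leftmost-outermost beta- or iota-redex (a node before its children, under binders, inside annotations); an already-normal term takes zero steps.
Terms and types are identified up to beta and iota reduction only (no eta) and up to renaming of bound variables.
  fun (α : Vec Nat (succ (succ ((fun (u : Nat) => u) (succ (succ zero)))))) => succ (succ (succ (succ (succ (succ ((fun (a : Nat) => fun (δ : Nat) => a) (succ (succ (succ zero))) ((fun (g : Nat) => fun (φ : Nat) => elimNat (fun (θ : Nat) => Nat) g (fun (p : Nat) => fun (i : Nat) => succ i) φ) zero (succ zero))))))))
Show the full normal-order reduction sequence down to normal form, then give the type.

normal-order reduction:
  fun (α : Vec Nat (succ (succ ((fun (u : Nat) => u) (succ (succ zero)))))) => succ (succ (succ (succ (succ (succ ((fun (a : Nat) => fun (δ : Nat) => a) (succ (succ (succ zero))) ((fun (g : Nat) => fun (φ : Nat) => elimNat (fun (θ : Nat) => Nat) g (fun (p : Nat) => fun (i : Nat) => succ i) φ) zero (succ zero))))))))
  ~> fun (α : Vec Nat (succ (succ (succ (succ zero))))) => succ (succ (succ (succ (succ (succ ((fun (u : Nat) => fun (a : Nat) => u) (succ (succ (succ zero))) ((fun (δ : Nat) => fun (g : Nat) => elimNat (fun (φ : Nat) => Nat) δ (fun (θ : Nat) => fun (p : Nat) => succ p) g) zero (succ zero))))))))
  ~> fun (α : Vec Nat (succ (succ (succ (succ zero))))) => succ (succ (succ (succ (succ (succ ((fun (u : Nat) => succ (succ (succ zero))) ((fun (a : Nat) => fun (δ : Nat) => elimNat (fun (g : Nat) => Nat) a (fun (φ : Nat) => fun (θ : Nat) => succ θ) δ) zero (succ zero))))))))
  ~> fun (α : Vec Nat (succ (succ (succ (succ zero))))) => succ (succ (succ (succ (succ (succ (succ (succ (succ zero))))))))
the term's type:
  forall (α : Vec Nat (succ (succ (succ (succ zero))))), Nat


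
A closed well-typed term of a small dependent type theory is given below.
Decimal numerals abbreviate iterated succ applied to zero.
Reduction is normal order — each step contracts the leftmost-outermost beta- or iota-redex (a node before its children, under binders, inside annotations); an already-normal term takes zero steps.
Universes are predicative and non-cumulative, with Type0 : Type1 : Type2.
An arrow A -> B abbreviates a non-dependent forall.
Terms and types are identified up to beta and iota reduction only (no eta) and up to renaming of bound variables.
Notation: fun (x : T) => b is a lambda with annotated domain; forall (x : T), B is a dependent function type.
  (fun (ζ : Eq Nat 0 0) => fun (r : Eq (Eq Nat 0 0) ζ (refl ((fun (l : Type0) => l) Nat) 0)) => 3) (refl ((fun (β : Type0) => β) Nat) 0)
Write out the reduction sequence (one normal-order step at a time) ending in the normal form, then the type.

normal-order reduction sequence:
  (fun (ζ : Eq Nat 0 0) => fun (r : Eq (Eq Nat 0 0) ζ (refl ((fun (l : Type0) => l) Nat) 0)) => 3) (refl ((fun (β : Type0) => β) Nat) 0)
  ~> fun (ζ : Eq (Eq Nat 0 0) (refl ((fun (r : Type0) => r) Nat) 0) (refl ((fun (l : Type0) => l) Nat) 0)) => 3
  ~> fun (ζ : Eq (Eq Nat 0 0) (refl Nat 0) (refl ((fun (r : Type0) => r) Nat) 0)) => 3
  ~> fun (ζ : Eq (Eq Nat 0 0) (refl Nat 0) (refl Nat 0)) => 3
type:
  Eq (Eq Nat 0 0) (refl Nat 0) (refl Nat 0) -> Nat


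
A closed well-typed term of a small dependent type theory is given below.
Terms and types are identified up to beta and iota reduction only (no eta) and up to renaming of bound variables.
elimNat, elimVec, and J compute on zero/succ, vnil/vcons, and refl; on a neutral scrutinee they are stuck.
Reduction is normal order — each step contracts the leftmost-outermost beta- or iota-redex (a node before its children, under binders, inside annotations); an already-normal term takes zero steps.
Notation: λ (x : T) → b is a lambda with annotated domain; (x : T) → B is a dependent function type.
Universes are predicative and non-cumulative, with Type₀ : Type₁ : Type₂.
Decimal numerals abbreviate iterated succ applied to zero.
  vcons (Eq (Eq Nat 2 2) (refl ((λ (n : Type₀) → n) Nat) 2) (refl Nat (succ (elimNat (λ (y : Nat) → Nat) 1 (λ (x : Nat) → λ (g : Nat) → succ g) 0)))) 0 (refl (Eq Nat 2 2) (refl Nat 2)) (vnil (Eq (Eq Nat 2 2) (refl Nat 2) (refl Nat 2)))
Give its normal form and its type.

reduced normal form:
  vcons (Eq (Eq Nat 2 2) (refl Nat 2) (refl Nat 2)) 0 (refl (Eq Nat 2 2) (refl Nat 2)) (vnil (Eq (Eq Nat 2 2) (refl Nat 2) (refl Nat 2)))
inferred type:
  Vec (Eq (Eq Nat 2 2) (refl Nat 2) (refl Nat 2)) 1


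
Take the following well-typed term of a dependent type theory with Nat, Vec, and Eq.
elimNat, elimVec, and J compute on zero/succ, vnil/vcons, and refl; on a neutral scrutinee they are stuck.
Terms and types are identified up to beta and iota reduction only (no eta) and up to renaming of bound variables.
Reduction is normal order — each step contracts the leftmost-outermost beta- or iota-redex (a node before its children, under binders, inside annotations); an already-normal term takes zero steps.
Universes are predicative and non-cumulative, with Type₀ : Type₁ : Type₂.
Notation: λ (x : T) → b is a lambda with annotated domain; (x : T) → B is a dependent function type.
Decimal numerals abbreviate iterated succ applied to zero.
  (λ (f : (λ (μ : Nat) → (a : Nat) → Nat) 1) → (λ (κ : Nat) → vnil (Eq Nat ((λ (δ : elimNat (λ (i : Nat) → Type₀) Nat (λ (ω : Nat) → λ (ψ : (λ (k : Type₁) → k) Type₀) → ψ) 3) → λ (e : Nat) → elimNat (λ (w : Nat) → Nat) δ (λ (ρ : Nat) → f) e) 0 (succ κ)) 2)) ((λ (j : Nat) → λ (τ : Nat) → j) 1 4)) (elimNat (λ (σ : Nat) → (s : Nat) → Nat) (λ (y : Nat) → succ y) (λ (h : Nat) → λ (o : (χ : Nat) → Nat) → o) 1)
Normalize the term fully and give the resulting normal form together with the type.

reduced normal form:
  vnil (Eq Nat 2 2)
inferred type:
  Vec (Eq Nat 2 2) 0


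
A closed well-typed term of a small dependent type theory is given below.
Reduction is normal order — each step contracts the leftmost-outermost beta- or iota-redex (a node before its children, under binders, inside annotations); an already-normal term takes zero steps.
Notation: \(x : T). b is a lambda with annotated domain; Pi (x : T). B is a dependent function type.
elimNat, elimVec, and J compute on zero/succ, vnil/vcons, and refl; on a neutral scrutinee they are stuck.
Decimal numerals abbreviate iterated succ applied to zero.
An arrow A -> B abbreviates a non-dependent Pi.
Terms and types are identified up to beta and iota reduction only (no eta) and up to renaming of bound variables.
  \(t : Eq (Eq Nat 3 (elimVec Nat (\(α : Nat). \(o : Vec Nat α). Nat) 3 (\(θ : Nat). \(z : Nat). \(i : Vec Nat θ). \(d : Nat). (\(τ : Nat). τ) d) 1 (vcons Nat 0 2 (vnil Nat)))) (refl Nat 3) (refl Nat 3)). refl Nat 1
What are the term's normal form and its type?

reduced normal form:
  \(t : Eq (Eq Nat 3 3) (refl Nat 3) (refl Nat 3)). refl Nat 1
inferred type:
  Eq (Eq Nat 3 3) (refl Nat 3) (refl Nat 3) -> Eq Nat 1 1


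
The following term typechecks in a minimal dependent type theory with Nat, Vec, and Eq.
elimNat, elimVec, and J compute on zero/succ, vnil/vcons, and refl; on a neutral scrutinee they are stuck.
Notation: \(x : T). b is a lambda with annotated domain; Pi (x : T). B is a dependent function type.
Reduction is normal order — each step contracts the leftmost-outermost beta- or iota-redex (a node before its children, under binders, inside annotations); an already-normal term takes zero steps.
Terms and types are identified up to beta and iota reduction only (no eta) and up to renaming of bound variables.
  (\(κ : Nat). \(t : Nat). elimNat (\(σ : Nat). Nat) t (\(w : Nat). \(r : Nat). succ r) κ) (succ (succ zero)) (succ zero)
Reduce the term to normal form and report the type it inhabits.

normal form:
  succ (succ (succ zero))
the term's type:
  Nat
observation: 9 normal-order steps separate the term from its normal form.


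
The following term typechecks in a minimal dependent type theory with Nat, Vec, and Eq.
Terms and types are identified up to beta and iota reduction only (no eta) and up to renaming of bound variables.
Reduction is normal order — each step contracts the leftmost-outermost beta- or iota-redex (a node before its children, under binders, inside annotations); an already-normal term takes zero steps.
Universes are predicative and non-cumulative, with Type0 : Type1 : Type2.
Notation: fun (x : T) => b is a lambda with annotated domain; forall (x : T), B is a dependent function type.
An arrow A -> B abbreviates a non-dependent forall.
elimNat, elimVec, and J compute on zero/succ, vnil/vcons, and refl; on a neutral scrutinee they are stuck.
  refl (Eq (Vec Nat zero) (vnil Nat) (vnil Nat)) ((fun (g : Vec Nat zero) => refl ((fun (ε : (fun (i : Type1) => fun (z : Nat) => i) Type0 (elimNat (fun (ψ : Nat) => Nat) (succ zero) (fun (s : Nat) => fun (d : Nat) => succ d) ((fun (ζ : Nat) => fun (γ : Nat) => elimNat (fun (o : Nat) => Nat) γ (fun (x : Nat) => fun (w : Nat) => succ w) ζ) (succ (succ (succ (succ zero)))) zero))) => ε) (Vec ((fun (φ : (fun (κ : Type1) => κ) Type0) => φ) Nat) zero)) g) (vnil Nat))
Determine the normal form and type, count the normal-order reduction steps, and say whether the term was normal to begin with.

reduced normal form:
  refl (Eq (Vec Nat zero) (vnil Nat) (vnil Nat)) (refl (Vec Nat zero) (vnil Nat))
inferred type:
  Eq (Eq (Vec Nat zero) (vnil Nat) (vnil Nat)) (refl (Vec Nat zero) (vnil Nat)) (refl (Vec Nat zero) (vnil Nat))
reduction steps (normal order): 3
started in normal form: no
first contracted redex: a beta-redex


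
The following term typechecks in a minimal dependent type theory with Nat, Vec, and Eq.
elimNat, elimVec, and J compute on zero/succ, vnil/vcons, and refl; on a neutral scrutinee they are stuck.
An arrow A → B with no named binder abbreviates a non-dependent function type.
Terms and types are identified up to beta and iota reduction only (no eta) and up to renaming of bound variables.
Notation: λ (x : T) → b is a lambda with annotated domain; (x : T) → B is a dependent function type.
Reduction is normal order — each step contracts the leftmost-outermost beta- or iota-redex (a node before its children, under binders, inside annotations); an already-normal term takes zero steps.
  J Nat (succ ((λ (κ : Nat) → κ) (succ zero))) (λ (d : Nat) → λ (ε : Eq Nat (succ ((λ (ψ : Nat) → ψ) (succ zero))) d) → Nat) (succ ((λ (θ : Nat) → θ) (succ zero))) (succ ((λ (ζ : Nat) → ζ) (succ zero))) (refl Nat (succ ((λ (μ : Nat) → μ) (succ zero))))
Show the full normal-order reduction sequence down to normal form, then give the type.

normal-order reduction sequence:
  J Nat (succ ((λ (κ : Nat) → κ) (succ zero))) (λ (d : Nat) → λ (ε : Eq Nat (succ ((λ (ψ : Nat) → ψ) (succ zero))) d) → Nat) (succ ((λ (θ : Nat) → θ) (succ zero))) (succ ((λ (ζ : Nat) → ζ) (succ zero))) (refl Nat (succ ((λ (μ : Nat) → μ) (succ zero))))
  ~> succ ((λ (κ : Nat) → κ) (succ zero))
  ~> succ (succ zero)
inferred type:
  Nat


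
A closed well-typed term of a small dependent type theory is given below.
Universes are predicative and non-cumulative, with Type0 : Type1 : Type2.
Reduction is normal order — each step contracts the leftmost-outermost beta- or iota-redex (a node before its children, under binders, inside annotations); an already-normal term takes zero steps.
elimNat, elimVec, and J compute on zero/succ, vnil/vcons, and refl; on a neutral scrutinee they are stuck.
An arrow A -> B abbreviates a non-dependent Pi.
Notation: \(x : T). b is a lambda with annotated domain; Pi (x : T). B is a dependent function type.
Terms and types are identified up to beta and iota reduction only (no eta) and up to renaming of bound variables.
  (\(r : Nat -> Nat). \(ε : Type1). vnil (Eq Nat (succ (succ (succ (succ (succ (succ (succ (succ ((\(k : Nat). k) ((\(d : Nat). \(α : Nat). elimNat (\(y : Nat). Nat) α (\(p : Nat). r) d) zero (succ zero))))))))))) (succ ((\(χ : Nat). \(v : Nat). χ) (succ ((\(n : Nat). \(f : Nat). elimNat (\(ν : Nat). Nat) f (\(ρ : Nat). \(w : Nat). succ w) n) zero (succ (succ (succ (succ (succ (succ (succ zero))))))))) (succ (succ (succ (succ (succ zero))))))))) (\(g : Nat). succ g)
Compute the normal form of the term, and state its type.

normal form:
  \(r : Type1). vnil (Eq Nat (succ (succ (succ (succ (succ (succ (succ (succ (succ zero))))))))) (succ (succ (succ (succ (succ (succ (succ (succ (succ zero))))))))))
type:
  Type1 -> Vec (Eq Nat (succ (succ (succ (succ (succ (succ (succ (succ (succ zero))))))))) (succ (succ (succ (succ (succ (succ (succ (succ (succ zero)))))))))) zero
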